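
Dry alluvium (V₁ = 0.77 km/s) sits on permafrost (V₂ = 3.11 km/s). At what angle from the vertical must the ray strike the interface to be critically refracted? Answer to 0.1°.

14.3°

Critical incidence: sin θ_c = V₁/V₂ = 0.77/3.11 = 0.2476.
θ_c = arcsin 0.2476 = 14.33°.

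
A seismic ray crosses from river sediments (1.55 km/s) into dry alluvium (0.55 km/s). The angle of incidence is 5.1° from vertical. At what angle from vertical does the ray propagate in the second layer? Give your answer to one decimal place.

sin θ₁/V₁ = sin θ₂/V₂ ⇒ sin θ₂ = 0.55·sin 5.1°/1.55 = 0.55·0.0889/1.55 = 0.0315.
θ₂ = arcsin 0.0315 = 1.81° from the normal.

1.8°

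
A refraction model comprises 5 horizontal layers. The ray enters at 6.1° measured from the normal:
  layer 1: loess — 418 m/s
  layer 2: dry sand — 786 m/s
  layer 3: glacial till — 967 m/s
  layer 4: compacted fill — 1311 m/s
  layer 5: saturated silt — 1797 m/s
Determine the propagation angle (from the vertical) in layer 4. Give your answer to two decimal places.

Ray parameter p = sin 6.1° / 418 = 2.5422e-04 s/m.
sin θ_4 = p·V_4 = 2.5422e-04 × 1311 = 0.3333.
θ_4 = arcsin 0.3333 = 19.47°.

19.47°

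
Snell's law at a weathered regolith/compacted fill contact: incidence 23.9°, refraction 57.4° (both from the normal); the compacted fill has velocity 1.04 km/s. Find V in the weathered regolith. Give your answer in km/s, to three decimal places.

0.500 km/s

Snell's law: sin 23.9°/V₁ = sin 57.4°/V₂.
V₁ = V₂·sin 23.9°/sin 57.4° = 1.04 × 0.4809 = 0.500 km/s.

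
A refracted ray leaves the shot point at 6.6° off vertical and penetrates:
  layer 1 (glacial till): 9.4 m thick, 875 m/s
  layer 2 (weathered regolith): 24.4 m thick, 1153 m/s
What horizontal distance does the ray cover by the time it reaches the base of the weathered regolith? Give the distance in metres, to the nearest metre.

Apply Snell's law at each interface; in layer i the horizontal offset is hᵢ·tan θᵢ.
Layer 1: θ = 6.60°; offset = 9.4·tan 6.60° = 1.088 m.
Layer 2: sin θ = 1153·sin 6.6°/875 = 0.1515, θ = 8.71°; offset = 24.4·tan 8.71° = 3.739 m.
Σ offsets = 4.826 m.

5 m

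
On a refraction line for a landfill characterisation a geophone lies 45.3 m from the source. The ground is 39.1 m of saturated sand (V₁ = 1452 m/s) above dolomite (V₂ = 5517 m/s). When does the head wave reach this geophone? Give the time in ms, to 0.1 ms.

60.2 ms

θ_c = arcsin(V₁/V₂) = arcsin(1452/5517) = 15.26°, cos θ_c = 0.9647.
Intercept time tᵢ = 2h cos θ_c / V₁ = 2·39.1·0.9647/1452 = 0.05196 s.
t = x/V₂ + tᵢ = 45.3/5517 + 0.05196 = 0.06017 s.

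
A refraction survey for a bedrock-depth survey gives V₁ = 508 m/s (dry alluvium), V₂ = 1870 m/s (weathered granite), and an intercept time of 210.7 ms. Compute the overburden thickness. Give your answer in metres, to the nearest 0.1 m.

55.6 m

h = tᵢ·V₁·V₂ / (2·√(V₂²−V₁²)).
√(V₂²−V₁²) = √(1870² − 508²) = 1799.7 m/s.
h = 0.2107 s × 508 × 1870 / (2 × 1799.7) = 55.61 m.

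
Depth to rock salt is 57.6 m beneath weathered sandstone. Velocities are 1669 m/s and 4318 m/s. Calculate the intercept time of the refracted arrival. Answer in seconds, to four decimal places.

θ_c = arcsin(V₁/V₂) = arcsin(1669/4318) = 22.74°; cos θ_c = 0.9223.
tᵢ = 2h·cos θ_c / V₁ = 2·57.6·0.9223 / 1669 = 0.06366 s.

0.0637 s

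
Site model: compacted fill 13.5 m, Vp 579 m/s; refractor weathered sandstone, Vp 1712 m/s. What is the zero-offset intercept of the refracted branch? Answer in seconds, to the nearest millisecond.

θ_c = arcsin(V₁/V₂) = arcsin(579/1712) = 19.77°; cos θ_c = 0.9411.
tᵢ = 2h·cos θ_c / V₁ = 2·13.5·0.9411 / 579 = 0.04388 s.

0.044 s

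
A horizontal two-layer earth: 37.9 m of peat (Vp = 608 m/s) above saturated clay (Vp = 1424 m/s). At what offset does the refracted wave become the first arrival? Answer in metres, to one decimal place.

119.6 m

θ_c = arcsin(608/1424) = 25.28°, so cos θ_c = 0.9043 and tᵢ = 2h cos θ_c/V₁ = 0.1127 s.
At crossover x/V₁ = x/V₂ + tᵢ ⇒ x = tᵢ/(1/V₁ − 1/V₂) = 0.11274/(1.6447e-03 − 7.0225e-04) = 119.62 m.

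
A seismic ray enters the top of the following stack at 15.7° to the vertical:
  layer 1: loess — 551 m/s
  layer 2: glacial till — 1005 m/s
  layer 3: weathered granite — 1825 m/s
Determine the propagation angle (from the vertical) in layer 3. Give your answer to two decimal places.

Ray parameter p = sin 15.7° / 551 = 4.9111e-04 s/m.
sin θ_3 = p·V_3 = 4.9111e-04 × 1825 = 0.8963.
θ_3 = arcsin 0.8963 = 63.67°.

63.67°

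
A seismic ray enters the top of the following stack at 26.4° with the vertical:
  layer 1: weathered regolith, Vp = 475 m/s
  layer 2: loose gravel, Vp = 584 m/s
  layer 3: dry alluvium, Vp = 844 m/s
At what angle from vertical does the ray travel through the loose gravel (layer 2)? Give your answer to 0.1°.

Snell's law across each interface conserves sin θ / V, so sin θ_2 = V_2·sin θ₁/V₁.
sin θ_2 = 584 × sin 26.4° / 475 = 0.5467.
θ_2 = arcsin 0.5467 = 33.14°.

33.1°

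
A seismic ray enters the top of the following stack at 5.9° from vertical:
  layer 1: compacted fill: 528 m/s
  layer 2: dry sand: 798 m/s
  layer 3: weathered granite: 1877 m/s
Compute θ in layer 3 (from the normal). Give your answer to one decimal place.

21.4°

Ray parameter p = sin 5.9° / 528 = 1.9468e-04 s/m.
sin θ_3 = p·V_3 = 1.9468e-04 × 1877 = 0.3654.
θ_3 = arcsin 0.3654 = 21.43°.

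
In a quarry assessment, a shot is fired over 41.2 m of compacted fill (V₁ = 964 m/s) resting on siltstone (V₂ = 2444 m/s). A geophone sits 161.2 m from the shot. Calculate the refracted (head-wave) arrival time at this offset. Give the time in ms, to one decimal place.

θ_c = arcsin(V₁/V₂) = arcsin(964/2444) = 23.23°, cos θ_c = 0.9189.
Intercept time tᵢ = 2h cos θ_c / V₁ = 2·41.2·0.9189/964 = 0.07855 s.
t = x/V₂ + tᵢ = 161.2/2444 + 0.07855 = 0.14450 s.

144.5 ms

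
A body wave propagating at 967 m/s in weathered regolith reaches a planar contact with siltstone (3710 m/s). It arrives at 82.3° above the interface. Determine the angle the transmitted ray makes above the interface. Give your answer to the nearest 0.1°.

59.1°

Angle from the normal: 90° − 82.3° = 7.7°.
sin θ₁/V₁ = sin θ₂/V₂ ⇒ sin θ₂ = 3710·sin 7.7°/967 = 3710·0.1340/967 = 0.5141.
θ₂ = arcsin 0.5141 = 30.93° from the normal.
From the interface: 90° − 30.93° = 59.07°.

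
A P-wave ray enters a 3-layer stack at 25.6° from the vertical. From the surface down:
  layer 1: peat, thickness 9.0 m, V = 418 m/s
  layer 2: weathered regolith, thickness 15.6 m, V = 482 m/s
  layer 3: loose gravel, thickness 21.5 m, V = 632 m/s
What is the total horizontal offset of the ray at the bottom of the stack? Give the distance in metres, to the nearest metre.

32 m

Apply Snell's law at each interface; in layer i the horizontal offset is hᵢ·tan θᵢ.
Layer 1: θ = 25.60°; offset = 9.0·tan 25.60° = 4.312 m.
Layer 2: sin θ = 482·sin 25.6°/418 = 0.4982, θ = 29.88°; offset = 15.6·tan 29.88° = 8.965 m.
Layer 3: sin θ = 632·sin 25.6°/418 = 0.6533, θ = 40.79°; offset = 21.5·tan 40.79° = 18.552 m.
Summing the layer offsets gives 31.829 m.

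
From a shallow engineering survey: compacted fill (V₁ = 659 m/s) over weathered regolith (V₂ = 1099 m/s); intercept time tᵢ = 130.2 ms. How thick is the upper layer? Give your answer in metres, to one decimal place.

θ_c = arcsin(659/1099) = 36.84°; cos θ_c = 0.8003.
tᵢ = 2h cos θ_c/V₁ ⇒ h = tᵢ·V₁/(2 cos θ_c) = 0.1302·659/(2·0.8003) = 53.61 m.

53.6 m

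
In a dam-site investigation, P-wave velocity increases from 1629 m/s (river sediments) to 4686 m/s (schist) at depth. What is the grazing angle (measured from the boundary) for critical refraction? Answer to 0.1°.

At critical incidence the refracted ray runs along the interface (θ₂ = 90°), so sin θ_c = V₁/V₂.
θ_c = arcsin(1629/4686) = arcsin 0.3476 = 20.34°.
Measured from the interface: 90° − 20.34° = 69.66°.

69.7°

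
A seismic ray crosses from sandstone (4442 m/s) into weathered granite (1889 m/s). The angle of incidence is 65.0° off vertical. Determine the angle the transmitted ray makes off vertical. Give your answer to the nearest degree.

sin θ₁/V₁ = sin θ₂/V₂ ⇒ sin θ₂ = 1889·sin 65.0°/4442 = 1889·0.9063/4442 = 0.3854.
θ₂ = arcsin 0.3854 = 22.67° from the normal.

23°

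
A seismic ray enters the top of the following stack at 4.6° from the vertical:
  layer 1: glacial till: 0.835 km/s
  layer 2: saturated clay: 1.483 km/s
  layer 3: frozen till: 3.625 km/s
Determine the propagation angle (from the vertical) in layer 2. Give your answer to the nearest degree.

Ray parameter p = sin 4.6° / 0.835 = 9.6047e-02 s/km.
sin θ_2 = p·V_2 = 9.6047e-02 × 1.483 = 0.1424.
θ_2 = 8.19° from the vertical.

8°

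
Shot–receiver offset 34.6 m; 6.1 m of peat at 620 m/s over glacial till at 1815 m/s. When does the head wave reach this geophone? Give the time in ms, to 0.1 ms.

θ_c = arcsin(V₁/V₂) = arcsin(620/1815) = 19.97°, cos θ_c = 0.9398.
Intercept time tᵢ = 2h cos θ_c / V₁ = 2·6.1·0.9398/620 = 0.01849 s.
t = x/V₂ + tᵢ = 34.6/1815 + 0.01849 = 0.03756 s.

37.6 ms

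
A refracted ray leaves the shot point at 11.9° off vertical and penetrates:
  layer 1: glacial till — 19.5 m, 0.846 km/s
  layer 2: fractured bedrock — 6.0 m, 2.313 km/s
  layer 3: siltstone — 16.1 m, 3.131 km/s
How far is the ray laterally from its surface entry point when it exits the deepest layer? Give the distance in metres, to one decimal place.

27.2 m

Apply Snell's law at each interface; in layer i the horizontal offset is hᵢ·tan θᵢ.
Layer 1: θ = 11.90°; offset = 19.5·tan 11.90° = 4.109 m.
Layer 2: sin θ = 2.313·sin 11.9°/0.846 = 0.5638, θ = 34.32°; offset = 6.0·tan 34.32° = 4.096 m.
Layer 3: sin θ = 3.131·sin 11.9°/0.846 = 0.7632, θ = 49.74°; offset = 16.1·tan 49.74° = 19.013 m.
Total horizontal offset = 27.218 m.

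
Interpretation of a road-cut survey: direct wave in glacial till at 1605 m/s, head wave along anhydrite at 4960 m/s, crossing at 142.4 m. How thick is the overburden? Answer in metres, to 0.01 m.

x_cross = 2h·√((V₂+V₁)/(V₂−V₁)) → h = x_cross / (2·√((V₂+V₁)/(V₂−V₁))).
√((V₂+V₁)/(V₂−V₁)) = √((4960+1605)/(4960−1605)) = 1.3988.
h = 142.4 / (2·1.3988) = 50.90 m.

50.90 m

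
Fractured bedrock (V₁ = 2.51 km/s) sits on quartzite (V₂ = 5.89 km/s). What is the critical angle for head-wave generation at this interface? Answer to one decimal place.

Critical incidence: sin θ_c = V₁/V₂ = 2.51/5.89 = 0.4261.
θ_c = arcsin 0.4261 = 25.22°.

25.2°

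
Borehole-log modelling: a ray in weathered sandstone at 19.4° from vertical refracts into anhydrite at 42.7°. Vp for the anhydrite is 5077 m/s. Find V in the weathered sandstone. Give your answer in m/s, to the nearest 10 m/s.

2490 m/s

sin 19.4° = 0.3322; sin 42.7° = 0.6782.
V₁ = V₂·(sin θ₁/sin θ₂) = 5077·(0.3322/0.6782) = 2486.70 m/s.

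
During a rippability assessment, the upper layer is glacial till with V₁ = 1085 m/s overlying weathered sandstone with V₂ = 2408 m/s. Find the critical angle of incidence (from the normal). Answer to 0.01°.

26.78°

At critical incidence the refracted ray runs along the interface (θ₂ = 90°), so sin θ_c = V₁/V₂.
θ_c = arcsin(1085/2408) = arcsin 0.4506 = 26.78°.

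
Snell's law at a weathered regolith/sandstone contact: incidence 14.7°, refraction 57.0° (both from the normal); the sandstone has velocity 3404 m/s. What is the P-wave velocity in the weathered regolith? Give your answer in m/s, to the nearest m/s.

1030 m/s

Snell's law: sin 14.7°/V₁ = sin 57.0°/V₂.
V₁ = V₂·sin 14.7°/sin 57.0° = 3404 × 0.3026 = 1029.95 m/s.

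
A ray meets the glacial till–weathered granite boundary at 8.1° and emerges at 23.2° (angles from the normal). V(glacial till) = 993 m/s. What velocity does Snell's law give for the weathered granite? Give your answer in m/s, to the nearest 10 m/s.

2780 m/s

Snell's law: sin 8.1°/V₁ = sin 23.2°/V₂.
V₂ = V₁·sin 23.2°/sin 8.1° = 993 × 2.7959 = 2776.30 m/s.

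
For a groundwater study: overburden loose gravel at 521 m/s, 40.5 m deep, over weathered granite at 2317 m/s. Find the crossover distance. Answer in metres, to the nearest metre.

x_cross = 2h·√((V₂+V₁)/(V₂−V₁)).
(V₂+V₁)/(V₂−V₁) = (2317+521)/(2317−521) = 1.5802; √ = 1.2571.
x_cross = 2·40.5·1.2571 = 101.82 m.

102 m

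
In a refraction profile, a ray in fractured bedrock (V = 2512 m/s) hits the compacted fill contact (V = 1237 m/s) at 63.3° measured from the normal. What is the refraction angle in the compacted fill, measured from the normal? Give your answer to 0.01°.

Snell's law: sin θ₂ = (V₂/V₁)·sin θ₁ = (1237/2512)·sin 63.3° = 0.4399.
θ₂ = arcsin 0.4399 = 26.10° from the normal.

26.10°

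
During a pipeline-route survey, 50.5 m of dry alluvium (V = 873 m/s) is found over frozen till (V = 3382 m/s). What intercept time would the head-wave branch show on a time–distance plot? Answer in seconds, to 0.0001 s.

0.1118 s

tᵢ = 2h·√(V₂²−V₁²)/(V₁V₂).
√(V₂²−V₁²) = √(3382²−873²) = 3267.4 m/s.
tᵢ = 2·50.5·3267.4/(873·3382) = 0.11177 s.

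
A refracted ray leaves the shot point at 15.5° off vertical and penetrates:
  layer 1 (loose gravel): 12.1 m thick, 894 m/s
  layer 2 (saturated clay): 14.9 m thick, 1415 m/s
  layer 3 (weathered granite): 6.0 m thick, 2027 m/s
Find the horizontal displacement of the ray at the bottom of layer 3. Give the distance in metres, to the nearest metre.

p = sin θ₁/V₁ = sin 15.5°/894 = 2.9892e-04 s/m is conserved through the stack.
Layer 1: θ = 15.50°; offset = 12.1·tan 15.50° = 3.356 m.
Layer 2: sin θ = p·1415 = 0.4230 → θ = 25.02°; offset = 14.9·tan 25.02° = 6.955 m.
Layer 3: sin θ = p·2027 = 0.6059 → θ = 37.30°; offset = 6.0·tan 37.30° = 4.570 m.
Total horizontal offset = 14.881 m.

15 m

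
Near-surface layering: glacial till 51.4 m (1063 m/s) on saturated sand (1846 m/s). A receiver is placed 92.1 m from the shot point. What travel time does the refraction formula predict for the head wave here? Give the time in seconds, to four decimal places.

0.1290 s

θ_c = arcsin(V₁/V₂) = arcsin(1063/1846) = 35.16°, cos θ_c = 0.8176.
Intercept time tᵢ = 2h cos θ_c / V₁ = 2·51.4·0.8176/1063 = 0.07906 s.
t = x/V₂ + tᵢ = 92.1/1846 + 0.07906 = 0.12896 s.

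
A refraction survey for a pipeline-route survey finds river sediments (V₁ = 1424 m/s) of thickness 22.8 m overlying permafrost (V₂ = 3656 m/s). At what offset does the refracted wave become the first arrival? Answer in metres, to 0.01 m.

68.79 m

x_cross = 2h·√((V₂+V₁)/(V₂−V₁)).
(V₂+V₁)/(V₂−V₁) = (3656+1424)/(3656−1424) = 2.2760; √ = 1.5086.
x_cross = 2·22.8·1.5086 = 68.79 m.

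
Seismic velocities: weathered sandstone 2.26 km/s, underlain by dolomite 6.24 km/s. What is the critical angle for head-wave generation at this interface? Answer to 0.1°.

21.2°

Critical incidence: sin θ_c = V₁/V₂ = 2.26/6.24 = 0.3622.
θ_c = arcsin 0.3622 = 21.23°.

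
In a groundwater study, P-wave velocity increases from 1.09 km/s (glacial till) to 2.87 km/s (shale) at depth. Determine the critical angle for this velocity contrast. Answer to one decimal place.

At critical incidence the refracted ray runs along the interface (θ₂ = 90°), so sin θ_c = V₁/V₂.
θ_c = arcsin(1.09/2.87) = arcsin 0.3798 = 22.32°.

22.3°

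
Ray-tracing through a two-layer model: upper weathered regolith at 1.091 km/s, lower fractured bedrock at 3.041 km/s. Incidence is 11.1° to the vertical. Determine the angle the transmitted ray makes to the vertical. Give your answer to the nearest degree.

32°

sin θ₁/V₁ = sin θ₂/V₂ ⇒ sin θ₂ = 3.041·sin 11.1°/1.091 = 3.041·0.1925/1.091 = 0.5366.
θ₂ = arcsin 0.5366 = 32.45° from the normal.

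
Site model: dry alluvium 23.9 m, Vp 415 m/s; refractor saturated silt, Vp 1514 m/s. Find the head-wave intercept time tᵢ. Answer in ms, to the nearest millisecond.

tᵢ = 2h·√(V₂²−V₁²)/(V₁V₂).
√(V₂²−V₁²) = √(1514²−415²) = 1456.0 m/s.
tᵢ = 2·23.9·1456.0/(415·1514) = 0.11077 s.

111 ms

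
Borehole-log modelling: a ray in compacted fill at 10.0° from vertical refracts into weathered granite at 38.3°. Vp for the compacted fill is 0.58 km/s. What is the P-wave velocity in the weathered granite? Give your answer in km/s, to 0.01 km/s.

Snell's law: sin 10.0°/V₁ = sin 38.3°/V₂.
V₂ = V₁·sin 38.3°/sin 10.0° = 0.58 × 3.5692 = 2.07 km/s.

2.07 km/s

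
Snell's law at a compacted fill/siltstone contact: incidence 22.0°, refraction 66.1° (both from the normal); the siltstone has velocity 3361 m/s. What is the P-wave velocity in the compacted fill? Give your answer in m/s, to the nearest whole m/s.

1377 m/s

sin 22.0° = 0.3746; sin 66.1° = 0.9143.
V₁ = V₂·(sin θ₁/sin θ₂) = 3361·(0.3746/0.9143) = 1377.14 m/s.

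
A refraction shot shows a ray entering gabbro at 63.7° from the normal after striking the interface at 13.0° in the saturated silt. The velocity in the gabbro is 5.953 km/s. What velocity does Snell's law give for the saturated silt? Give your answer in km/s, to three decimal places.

Snell's law: sin 13.0°/V₁ = sin 63.7°/V₂.
V₁ = V₂·sin 13.0°/sin 63.7° = 5.953 × 0.2509 = 1.494 km/s.

1.494 km/s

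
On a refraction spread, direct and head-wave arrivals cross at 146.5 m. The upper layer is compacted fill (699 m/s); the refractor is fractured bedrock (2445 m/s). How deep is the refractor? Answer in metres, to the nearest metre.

55 m

x_cross = 2h·√((V₂+V₁)/(V₂−V₁)) → h = x_cross / (2·√((V₂+V₁)/(V₂−V₁))).
√((V₂+V₁)/(V₂−V₁)) = √((2445+699)/(2445−699)) = 1.3419.
h = 146.5 / (2·1.3419) = 54.59 m.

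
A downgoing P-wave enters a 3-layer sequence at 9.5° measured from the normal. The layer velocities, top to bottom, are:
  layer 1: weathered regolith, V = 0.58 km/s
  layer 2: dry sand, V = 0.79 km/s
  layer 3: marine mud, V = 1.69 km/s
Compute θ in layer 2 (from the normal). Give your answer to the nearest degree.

Ray parameter p = sin 9.5° / 0.58 = 2.8456e-01 s/km.
sin θ_2 = p·V_2 = 2.8456e-01 × 0.79 = 0.2248.
θ_2 = arcsin 0.2248 = 12.99°.

13°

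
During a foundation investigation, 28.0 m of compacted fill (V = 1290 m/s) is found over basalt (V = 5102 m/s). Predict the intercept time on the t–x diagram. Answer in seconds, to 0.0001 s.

θ_c = arcsin(V₁/V₂) = arcsin(1290/5102) = 14.65°; cos θ_c = 0.9675.
tᵢ = 2h·cos θ_c / V₁ = 2·28.0·0.9675 / 1290 = 0.04200 s.

0.0420 s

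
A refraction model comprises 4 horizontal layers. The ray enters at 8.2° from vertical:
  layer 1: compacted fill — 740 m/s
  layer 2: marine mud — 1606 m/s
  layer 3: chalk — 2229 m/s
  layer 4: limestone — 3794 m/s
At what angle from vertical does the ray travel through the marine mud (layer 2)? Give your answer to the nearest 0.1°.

Snell's law across each interface conserves sin θ / V, so sin θ_2 = V_2·sin θ₁/V₁.
sin θ_2 = 1606 × sin 8.2° / 740 = 0.3095.
θ_2 = arcsin 0.3095 = 18.03°.

18.0°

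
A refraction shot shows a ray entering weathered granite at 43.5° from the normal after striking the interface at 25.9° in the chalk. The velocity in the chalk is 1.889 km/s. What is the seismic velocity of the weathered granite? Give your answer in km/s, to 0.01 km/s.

Snell's law: sin 25.9°/V₁ = sin 43.5°/V₂.
V₂ = V₁·sin 43.5°/sin 25.9° = 1.889 × 1.5759 = 2.98 km/s.

2.98 km/s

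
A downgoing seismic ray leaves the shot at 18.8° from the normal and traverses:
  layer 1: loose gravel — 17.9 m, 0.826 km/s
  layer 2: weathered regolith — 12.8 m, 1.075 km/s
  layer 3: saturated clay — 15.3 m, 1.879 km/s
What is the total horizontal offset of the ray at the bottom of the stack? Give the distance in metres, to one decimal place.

Ray parameter p = sin 18.8° / 0.826 km/s = 3.9015e-01 s/km.
Layer 1: θ = 18.80°; offset = 17.9·tan 18.80° = 6.094 m.
Layer 2: sin θ = p·1.075 = 0.4194 → θ = 24.80°; offset = 12.8·tan 24.80° = 5.914 m.
Layer 3: sin θ = p·1.879 = 0.7331 → θ = 47.15°; offset = 15.3·tan 47.15° = 16.492 m.
Total horizontal offset = 28.499 m.

28.5 m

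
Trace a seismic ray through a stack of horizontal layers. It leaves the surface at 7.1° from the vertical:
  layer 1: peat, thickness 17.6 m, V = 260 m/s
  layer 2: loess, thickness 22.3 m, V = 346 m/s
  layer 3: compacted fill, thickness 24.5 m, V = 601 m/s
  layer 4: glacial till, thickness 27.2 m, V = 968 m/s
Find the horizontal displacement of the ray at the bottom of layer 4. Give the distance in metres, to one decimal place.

27.3 m

p = sin θ₁/V₁ = sin 7.1°/260 = 4.7539e-04 s/m is conserved through the stack.
Layer 1: θ = 7.10°; offset = 17.6·tan 7.10° = 2.192 m.
Layer 2: sin θ = p·346 = 0.1645 → θ = 9.47°; offset = 22.3·tan 9.47° = 3.719 m.
Layer 3: sin θ = p·601 = 0.2857 → θ = 16.60°; offset = 24.5·tan 16.60° = 7.304 m.
Layer 4: sin θ = p·968 = 0.4602 → θ = 27.40°; offset = 27.2·tan 27.40° = 14.098 m.
Total horizontal offset = 27.314 m.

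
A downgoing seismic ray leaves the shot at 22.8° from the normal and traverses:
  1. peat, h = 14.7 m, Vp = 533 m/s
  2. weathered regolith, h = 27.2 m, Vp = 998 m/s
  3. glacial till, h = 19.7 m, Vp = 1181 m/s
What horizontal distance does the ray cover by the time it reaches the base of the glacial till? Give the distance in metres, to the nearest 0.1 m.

Apply Snell's law at each interface; in layer i the horizontal offset is hᵢ·tan θᵢ.
Layer 1: θ = 22.80°; offset = 14.7·tan 22.80° = 6.179 m.
Layer 2: sin θ = 998·sin 22.8°/533 = 0.7256, θ = 46.52°; offset = 27.2·tan 46.52° = 28.681 m.
Layer 3: sin θ = 1181·sin 22.8°/533 = 0.8586, θ = 59.16°; offset = 19.7·tan 59.16° = 33.000 m.
Σ offsets = 67.861 m.

67.9 m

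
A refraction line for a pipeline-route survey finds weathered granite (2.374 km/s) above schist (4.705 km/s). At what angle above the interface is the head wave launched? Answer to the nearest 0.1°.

59.7°

Critical incidence: sin θ_c = V₁/V₂ = 2.374/4.705 = 0.5046.
θ_c = arcsin 0.5046 = 30.30°.
Measured from the interface: 90° − 30.30° = 59.70°.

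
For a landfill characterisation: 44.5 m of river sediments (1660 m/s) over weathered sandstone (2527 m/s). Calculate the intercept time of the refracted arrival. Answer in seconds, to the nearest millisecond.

0.040 s

θ_c = arcsin(V₁/V₂) = arcsin(1660/2527) = 41.06°; cos θ_c = 0.7540.
tᵢ = 2h·cos θ_c / V₁ = 2·44.5·0.7540 / 1660 = 0.04042 s.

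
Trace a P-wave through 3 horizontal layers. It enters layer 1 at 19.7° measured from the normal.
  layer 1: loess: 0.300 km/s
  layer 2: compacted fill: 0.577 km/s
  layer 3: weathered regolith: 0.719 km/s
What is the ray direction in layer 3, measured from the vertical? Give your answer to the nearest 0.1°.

53.9°

Ray parameter p = sin 19.7° / 0.300 = 1.1237e+00 s/km.
sin θ_3 = p·V_3 = 1.1237e+00 × 0.719 = 0.8079.
θ_3 = arcsin 0.8079 = 53.89°.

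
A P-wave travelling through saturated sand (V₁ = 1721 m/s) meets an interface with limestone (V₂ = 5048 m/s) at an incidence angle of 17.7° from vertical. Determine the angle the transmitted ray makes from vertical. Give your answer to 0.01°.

63.10°

Snell's law: sin θ₂ = (V₂/V₁)·sin θ₁ = (5048/1721)·sin 17.7° = 0.8918.
θ₂ = sin⁻¹(0.8918) = 63.10° (from vertical).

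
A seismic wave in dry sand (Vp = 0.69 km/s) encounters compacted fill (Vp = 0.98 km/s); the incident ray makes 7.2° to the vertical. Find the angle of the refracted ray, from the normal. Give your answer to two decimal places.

10.25°

sin θ₁/V₁ = sin θ₂/V₂ ⇒ sin θ₂ = 0.98·sin 7.2°/0.69 = 0.98·0.1253/0.69 = 0.1780.
θ₂ = sin⁻¹(0.1780) = 10.25° (from vertical).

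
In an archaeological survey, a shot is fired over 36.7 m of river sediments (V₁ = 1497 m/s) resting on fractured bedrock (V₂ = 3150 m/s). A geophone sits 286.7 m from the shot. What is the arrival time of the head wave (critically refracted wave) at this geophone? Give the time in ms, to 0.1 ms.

134.2 ms

t = x/V₂ + 2h·√(V₂²−V₁²)/(V₁V₂).
√(V₂²−V₁²) = √(3150²−1497²) = 2771.6 m/s; delay term = 2·36.7·2771.6/(1497·3150) = 0.04314 s.
t = 286.7/3150 + 0.04314 = 0.13416 s.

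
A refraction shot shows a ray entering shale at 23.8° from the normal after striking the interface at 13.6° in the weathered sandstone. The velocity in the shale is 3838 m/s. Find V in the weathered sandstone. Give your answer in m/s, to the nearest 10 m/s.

2240 m/s

Snell's law: sin 13.6°/V₁ = sin 23.8°/V₂.
V₁ = V₂·sin 13.6°/sin 23.8° = 3838 × 0.5827 = 2236.37 m/s.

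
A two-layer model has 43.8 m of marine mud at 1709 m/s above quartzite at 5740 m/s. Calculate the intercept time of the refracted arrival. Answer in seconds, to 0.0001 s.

tᵢ = 2h·√(V₂²−V₁²)/(V₁V₂).
√(V₂²−V₁²) = √(5740²−1709²) = 5479.7 m/s.
tᵢ = 2·43.8·5479.7/(1709·5740) = 0.04893 s.

0.0489 s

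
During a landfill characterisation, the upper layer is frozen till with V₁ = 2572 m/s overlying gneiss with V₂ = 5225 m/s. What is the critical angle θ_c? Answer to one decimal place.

29.5°

Critical incidence: sin θ_c = V₁/V₂ = 2572/5225 = 0.4922.
θ_c = arcsin 0.4922 = 29.49°.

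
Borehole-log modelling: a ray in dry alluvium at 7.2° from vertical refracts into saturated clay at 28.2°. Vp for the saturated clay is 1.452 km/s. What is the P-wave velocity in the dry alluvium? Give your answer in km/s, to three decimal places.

0.385 km/s

Snell's law: sin 7.2°/V₁ = sin 28.2°/V₂.
V₁ = V₂·sin 7.2°/sin 28.2° = 1.452 × 0.2652 = 0.385 km/s.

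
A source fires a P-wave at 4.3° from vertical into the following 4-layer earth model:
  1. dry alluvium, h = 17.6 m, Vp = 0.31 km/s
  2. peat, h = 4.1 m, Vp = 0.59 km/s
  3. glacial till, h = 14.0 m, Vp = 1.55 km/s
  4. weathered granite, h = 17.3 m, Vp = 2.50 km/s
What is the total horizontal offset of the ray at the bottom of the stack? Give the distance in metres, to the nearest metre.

21 m

Apply Snell's law at each interface; in layer i the horizontal offset is hᵢ·tan θᵢ.
Layer 1: θ = 4.30°; offset = 17.6·tan 4.30° = 1.323 m.
Layer 2: sin θ = 0.59·sin 4.3°/0.31 = 0.1427, θ = 8.20°; offset = 4.1·tan 8.20° = 0.591 m.
Layer 3: sin θ = 1.55·sin 4.3°/0.31 = 0.3749, θ = 22.02°; offset = 14.0·tan 22.02° = 5.661 m.
Layer 4: sin θ = 2.50·sin 4.3°/0.31 = 0.6047, θ = 37.20°; offset = 17.3·tan 37.20° = 13.134 m.
Σ offsets = 20.710 m.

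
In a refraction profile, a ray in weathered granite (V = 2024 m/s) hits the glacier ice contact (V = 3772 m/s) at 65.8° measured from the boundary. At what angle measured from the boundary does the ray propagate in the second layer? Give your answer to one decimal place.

40.2°

Convert to the normal: θ₁ = 90° − 65.8° = 24.2°.
Snell's law: sin θ₂ = (V₂/V₁)·sin θ₁ = (3772/2024)·sin 24.2° = 0.7639.
θ₂ = arcsin 0.7639 = 49.81° from the normal.
From the interface: 90° − 49.81° = 40.19°.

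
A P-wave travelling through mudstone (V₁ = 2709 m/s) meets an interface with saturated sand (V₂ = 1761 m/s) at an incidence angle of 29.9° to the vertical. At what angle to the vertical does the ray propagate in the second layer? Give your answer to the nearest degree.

Snell's law: sin θ₂ = (V₂/V₁)·sin θ₁ = (1761/2709)·sin 29.9° = 0.3240.
θ₂ = sin⁻¹(0.3240) = 18.91° (from vertical).

19°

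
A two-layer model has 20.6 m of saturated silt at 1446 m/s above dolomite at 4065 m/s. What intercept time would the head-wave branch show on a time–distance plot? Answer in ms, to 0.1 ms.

tᵢ = 2h·√(V₂²−V₁²)/(V₁V₂).
√(V₂²−V₁²) = √(4065²−1446²) = 3799.1 m/s.
tᵢ = 2·20.6·3799.1/(1446·4065) = 0.02663 s.

26.6 ms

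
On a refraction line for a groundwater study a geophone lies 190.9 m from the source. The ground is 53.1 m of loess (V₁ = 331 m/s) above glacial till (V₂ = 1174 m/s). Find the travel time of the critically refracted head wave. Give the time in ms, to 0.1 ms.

t = x/V₂ + 2h·√(V₂²−V₁²)/(V₁V₂).
√(V₂²−V₁²) = √(1174²−331²) = 1126.4 m/s; delay term = 2·53.1·1126.4/(331·1174) = 0.30783 s.
t = 190.9/1174 + 0.30783 = 0.47044 s.

470.4 ms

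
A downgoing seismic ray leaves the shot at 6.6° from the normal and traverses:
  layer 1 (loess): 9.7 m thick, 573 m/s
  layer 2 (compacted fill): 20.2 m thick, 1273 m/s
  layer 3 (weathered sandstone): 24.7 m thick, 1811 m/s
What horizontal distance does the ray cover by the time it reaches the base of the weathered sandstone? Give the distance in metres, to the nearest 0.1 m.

Apply Snell's law at each interface; in layer i the horizontal offset is hᵢ·tan θᵢ.
Layer 1: θ = 6.60°; offset = 9.7·tan 6.60° = 1.122 m.
Layer 2: sin θ = 1273·sin 6.6°/573 = 0.2553, θ = 14.79°; offset = 20.2·tan 14.79° = 5.335 m.
Layer 3: sin θ = 1811·sin 6.6°/573 = 0.3633, θ = 21.30°; offset = 24.7·tan 21.30° = 9.631 m.
Σ offsets = 16.088 m.

16.1 m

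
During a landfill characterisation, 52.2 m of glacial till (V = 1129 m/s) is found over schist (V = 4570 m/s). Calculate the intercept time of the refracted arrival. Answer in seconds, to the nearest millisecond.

0.090 s

tᵢ = 2h·√(V₂²−V₁²)/(V₁V₂).
√(V₂²−V₁²) = √(4570²−1129²) = 4428.3 m/s.
tᵢ = 2·52.2·4428.3/(1129·4570) = 0.08960 s.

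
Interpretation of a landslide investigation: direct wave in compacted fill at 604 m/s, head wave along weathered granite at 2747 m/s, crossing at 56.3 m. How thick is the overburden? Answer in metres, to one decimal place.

22.5 m

x_cross = 2h·√((V₂+V₁)/(V₂−V₁)) → h = x_cross / (2·√((V₂+V₁)/(V₂−V₁))).
√((V₂+V₁)/(V₂−V₁)) = √((2747+604)/(2747−604)) = 1.2505.
h = 56.3 / (2·1.2505) = 22.51 m.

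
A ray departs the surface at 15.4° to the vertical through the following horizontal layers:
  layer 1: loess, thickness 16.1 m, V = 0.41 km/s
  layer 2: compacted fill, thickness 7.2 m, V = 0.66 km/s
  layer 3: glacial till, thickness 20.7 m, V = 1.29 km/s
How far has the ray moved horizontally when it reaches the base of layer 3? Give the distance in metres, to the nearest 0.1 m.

Apply Snell's law at each interface; in layer i the horizontal offset is hᵢ·tan θᵢ.
Layer 1: θ = 15.40°; offset = 16.1·tan 15.40° = 4.435 m.
Layer 2: sin θ = 0.66·sin 15.4°/0.41 = 0.4275, θ = 25.31°; offset = 7.2·tan 25.31° = 3.405 m.
Layer 3: sin θ = 1.29·sin 15.4°/0.41 = 0.8355, θ = 56.67°; offset = 20.7·tan 56.67° = 31.478 m.
Σ offsets = 39.317 m.

39.3 m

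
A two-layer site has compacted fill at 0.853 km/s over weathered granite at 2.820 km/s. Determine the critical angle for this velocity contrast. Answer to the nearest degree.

18°

Critical incidence: sin θ_c = V₁/V₂ = 0.853/2.820 = 0.3025.
θ_c = arcsin 0.3025 = 17.61°.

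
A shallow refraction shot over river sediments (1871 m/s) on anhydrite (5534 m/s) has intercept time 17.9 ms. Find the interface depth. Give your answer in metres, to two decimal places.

h = tᵢ·V₁·V₂ / (2·√(V₂²−V₁²)).
√(V₂²−V₁²) = √(5534² − 1871²) = 5208.1 m/s.
h = 0.0179 s × 1871 × 5534 / (2 × 5208.1) = 17.79 m.

17.79 m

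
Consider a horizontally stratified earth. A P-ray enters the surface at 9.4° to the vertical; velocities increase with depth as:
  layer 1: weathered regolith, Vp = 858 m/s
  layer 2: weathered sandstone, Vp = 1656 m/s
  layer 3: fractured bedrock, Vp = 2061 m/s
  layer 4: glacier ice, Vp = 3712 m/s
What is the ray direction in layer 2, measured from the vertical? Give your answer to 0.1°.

18.4°

Ray parameter p = sin 9.4° / 858 = 1.9036e-04 s/m.
sin θ_2 = p·V_2 = 1.9036e-04 × 1656 = 0.3152.
θ_2 = 18.37° from the vertical.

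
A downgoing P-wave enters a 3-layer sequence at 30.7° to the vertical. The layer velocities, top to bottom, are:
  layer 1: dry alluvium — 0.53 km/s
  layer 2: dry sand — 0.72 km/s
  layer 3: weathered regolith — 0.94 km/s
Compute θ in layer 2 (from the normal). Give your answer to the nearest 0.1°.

43.9°

Snell's law across each interface conserves sin θ / V, so sin θ_2 = V_2·sin θ₁/V₁.
sin θ_2 = 0.72 × sin 30.7° / 0.53 = 0.6936.
θ_2 = arcsin 0.6936 = 43.91°.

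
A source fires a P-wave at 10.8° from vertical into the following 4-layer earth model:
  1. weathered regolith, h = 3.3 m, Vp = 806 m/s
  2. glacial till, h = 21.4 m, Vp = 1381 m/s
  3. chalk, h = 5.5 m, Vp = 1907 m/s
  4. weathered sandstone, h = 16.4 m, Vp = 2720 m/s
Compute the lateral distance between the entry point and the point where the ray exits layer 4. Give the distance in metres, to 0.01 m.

Ray parameter p = sin 10.8° / 806 m/s = 2.3248e-04 s/m.
Layer 1: θ = 10.80°; offset = 3.3·tan 10.80° = 0.6295 m.
Layer 2: sin θ = p·1381 = 0.3211 → θ = 18.73°; offset = 21.4·tan 18.73° = 7.2547 m.
Layer 3: sin θ = p·1907 = 0.4433 → θ = 26.32°; offset = 5.5·tan 26.32° = 2.7204 m.
Layer 4: sin θ = p·2720 = 0.6324 → θ = 39.22°; offset = 16.4·tan 39.22° = 13.3870 m.
Summing the layer offsets gives 23.9916 m.

23.99 m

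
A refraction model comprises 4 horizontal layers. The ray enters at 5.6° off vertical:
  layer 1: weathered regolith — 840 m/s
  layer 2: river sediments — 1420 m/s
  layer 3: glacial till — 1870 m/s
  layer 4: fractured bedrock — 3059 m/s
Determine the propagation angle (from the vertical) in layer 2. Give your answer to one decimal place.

Ray parameter p = sin 5.6° / 840 = 1.1617e-04 s/m.
sin θ_2 = p·V_2 = 1.1617e-04 × 1420 = 0.1650.
θ_2 = 9.50° from the vertical.

9.5°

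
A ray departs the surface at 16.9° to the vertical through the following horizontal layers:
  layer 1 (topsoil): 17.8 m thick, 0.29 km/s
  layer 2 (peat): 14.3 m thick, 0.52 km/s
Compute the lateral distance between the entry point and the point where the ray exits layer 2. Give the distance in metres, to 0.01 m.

14.14 m

p = sin θ₁/V₁ = sin 16.9°/0.29 = 1.0024e+00 s/km is conserved through the stack.
Layer 1: θ = 16.90°; offset = 17.8·tan 16.90° = 5.4081 m.
Layer 2: sin θ = p·0.52 = 0.5213 → θ = 31.42°; offset = 14.3·tan 31.42° = 8.7345 m.
Total horizontal offset = 14.1425 m.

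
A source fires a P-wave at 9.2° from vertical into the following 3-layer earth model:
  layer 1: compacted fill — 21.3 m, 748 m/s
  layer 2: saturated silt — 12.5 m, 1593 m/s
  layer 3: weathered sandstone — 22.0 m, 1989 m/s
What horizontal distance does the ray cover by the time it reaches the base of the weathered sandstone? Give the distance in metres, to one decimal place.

Ray parameter p = sin 9.2° / 748 m/s = 2.1374e-04 s/m.
Layer 1: θ = 9.20°; offset = 21.3·tan 9.20° = 3.450 m.
Layer 2: sin θ = p·1593 = 0.3405 → θ = 19.91°; offset = 12.5·tan 19.91° = 4.527 m.
Layer 3: sin θ = p·1989 = 0.4251 → θ = 25.16°; offset = 22.0·tan 25.16° = 10.333 m.
Summing the layer offsets gives 18.310 m.

18.3 m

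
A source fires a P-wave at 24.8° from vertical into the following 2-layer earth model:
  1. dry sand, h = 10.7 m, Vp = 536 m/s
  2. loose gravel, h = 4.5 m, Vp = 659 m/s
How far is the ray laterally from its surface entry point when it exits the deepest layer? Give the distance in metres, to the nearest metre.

p = sin θ₁/V₁ = sin 24.8°/536 = 7.8256e-04 s/m is conserved through the stack.
Layer 1: θ = 24.80°; offset = 10.7·tan 24.80° = 4.944 m.
Layer 2: sin θ = p·659 = 0.5157 → θ = 31.04°; offset = 4.5·tan 31.04° = 2.709 m.
Summing the layer offsets gives 7.653 m.

8 m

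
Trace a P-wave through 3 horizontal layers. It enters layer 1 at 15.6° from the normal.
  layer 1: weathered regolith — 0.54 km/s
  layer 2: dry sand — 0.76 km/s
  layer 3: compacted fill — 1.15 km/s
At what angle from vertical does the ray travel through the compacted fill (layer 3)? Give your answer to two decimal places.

34.94°

Snell's law across each interface conserves sin θ / V, so sin θ_3 = V_3·sin θ₁/V₁.
sin θ_3 = 1.15 × sin 15.6° / 0.54 = 0.5727.
θ_3 = arcsin 0.5727 = 34.94°.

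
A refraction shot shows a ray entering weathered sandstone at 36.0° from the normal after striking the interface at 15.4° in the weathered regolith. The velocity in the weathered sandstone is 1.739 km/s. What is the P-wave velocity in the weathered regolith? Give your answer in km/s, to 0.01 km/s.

0.79 km/s

Snell's law: sin 15.4°/V₁ = sin 36.0°/V₂.
V₁ = V₂·sin 15.4°/sin 36.0° = 1.739 × 0.4518 = 0.79 km/s.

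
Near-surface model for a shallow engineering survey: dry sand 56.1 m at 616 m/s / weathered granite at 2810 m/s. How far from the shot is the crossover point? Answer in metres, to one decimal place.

140.2 m

θ_c = arcsin(616/2810) = 12.66°, so cos θ_c = 0.9757 and tᵢ = 2h cos θ_c/V₁ = 0.1777 s.
At crossover x/V₁ = x/V₂ + tᵢ ⇒ x = tᵢ/(1/V₁ − 1/V₂) = 0.17771/(1.6234e-03 − 3.5587e-04) = 140.21 m.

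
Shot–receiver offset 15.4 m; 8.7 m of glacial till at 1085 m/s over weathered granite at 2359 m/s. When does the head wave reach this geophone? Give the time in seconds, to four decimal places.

0.0208 s

θ_c = arcsin(V₁/V₂) = arcsin(1085/2359) = 27.38°, cos θ_c = 0.8879.
Intercept time tᵢ = 2h cos θ_c / V₁ = 2·8.7·0.8879/1085 = 0.01424 s.
t = x/V₂ + tᵢ = 15.4/2359 + 0.01424 = 0.02077 s.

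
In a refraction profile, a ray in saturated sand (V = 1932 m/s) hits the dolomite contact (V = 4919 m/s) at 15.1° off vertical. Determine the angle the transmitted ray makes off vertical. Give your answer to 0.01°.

41.55°

sin θ₁/V₁ = sin θ₂/V₂ ⇒ sin θ₂ = 4919·sin 15.1°/1932 = 4919·0.2605/1932 = 0.6633.
θ₂ = arcsin 0.6633 = 41.55° from the normal.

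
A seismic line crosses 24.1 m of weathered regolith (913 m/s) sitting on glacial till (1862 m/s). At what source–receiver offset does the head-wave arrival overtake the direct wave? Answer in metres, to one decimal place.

82.4 m

x_cross = 2h·√((V₂+V₁)/(V₂−V₁)).
(V₂+V₁)/(V₂−V₁) = (1862+913)/(1862−913) = 2.9241; √ = 1.7100.
x_cross = 2·24.1·1.7100 = 82.42 m.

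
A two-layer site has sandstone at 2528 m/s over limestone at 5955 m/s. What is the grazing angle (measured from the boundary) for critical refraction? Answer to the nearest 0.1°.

64.9°

Critical incidence: sin θ_c = V₁/V₂ = 2528/5955 = 0.4245.
θ_c = arcsin 0.4245 = 25.12°.
Measured from the interface: 90° − 25.12° = 64.88°.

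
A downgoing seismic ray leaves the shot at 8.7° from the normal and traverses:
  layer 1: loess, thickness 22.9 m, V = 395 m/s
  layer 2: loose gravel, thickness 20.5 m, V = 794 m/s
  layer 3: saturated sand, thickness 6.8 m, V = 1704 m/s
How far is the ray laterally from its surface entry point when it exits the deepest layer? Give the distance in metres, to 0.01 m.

15.90 m

Apply Snell's law at each interface; in layer i the horizontal offset is hᵢ·tan θᵢ.
Layer 1: θ = 8.70°; offset = 22.9·tan 8.70° = 3.5042 m.
Layer 2: sin θ = 794·sin 8.7°/395 = 0.3041, θ = 17.70°; offset = 20.5·tan 17.70° = 6.5429 m.
Layer 3: sin θ = 1704·sin 8.7°/395 = 0.6525, θ = 40.73°; offset = 6.8·tan 40.73° = 5.8556 m.
Total horizontal offset = 15.9027 m.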